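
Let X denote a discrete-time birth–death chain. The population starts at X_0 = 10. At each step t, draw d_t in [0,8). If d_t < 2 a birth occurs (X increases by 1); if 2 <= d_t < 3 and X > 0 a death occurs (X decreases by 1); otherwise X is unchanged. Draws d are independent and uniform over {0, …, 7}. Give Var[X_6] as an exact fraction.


69/32

X can drop by at most 1 per step and X_0 = 10 > T = 6, so X_t >= 10 − t >= 4 > 0 for every t <= 6: the floor at 0 (the 'and X > 0' condition) never binds. Hence X_6 = X_0 + Σ_{t<6} Y_t with i.i.d. increments Y_t = y(d_t) ∈ {+1, −1, 0}.
Outcome values over d=0..7: [1, 1, -1, 0, 0, 0, 0, 0]
Σy = 1, Σy² = 3, M = 8
μ = 1/8 = 1/8,  σ² = 3/8 − (1/8)² = 23/64
Independent increments: Var[X_6] = 6·σ² = 6·(23/64) = 69/32


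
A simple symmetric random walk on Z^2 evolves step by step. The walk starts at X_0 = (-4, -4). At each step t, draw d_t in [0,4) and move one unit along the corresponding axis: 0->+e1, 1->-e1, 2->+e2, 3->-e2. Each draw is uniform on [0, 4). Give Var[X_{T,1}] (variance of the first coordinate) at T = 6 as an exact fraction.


3

Outcome values over d=0..3: [1, -1, 0, 0]
Σy = 0, Σy² = 2, M = 4
μ = 0/4 = 0,  σ² = 2/4 − (0)² = 1/2
Independent increments: Var[X_6] = 6·σ² = 6·(1/2) = 3


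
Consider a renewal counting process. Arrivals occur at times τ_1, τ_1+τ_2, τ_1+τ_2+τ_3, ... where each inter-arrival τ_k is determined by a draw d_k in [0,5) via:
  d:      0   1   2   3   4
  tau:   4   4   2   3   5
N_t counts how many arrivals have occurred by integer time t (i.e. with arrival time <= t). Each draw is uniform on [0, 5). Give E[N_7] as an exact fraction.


199/125

Inter-arrival values over d=0..4: [4, 4, 2, 3, 5]
Each d has probability 1/5, so the pmf of τ is: f(2) = 1/5, f(3) = 1/5, f(4) = 2/5, f(5) = 1/5
Renewal equation for m(n) = E[N_n]: condition on τ_1 = k (if k <= n, one arrival plus a fresh copy on the remaining n−k steps): m(n) = F(n) + Σ_{k<=n} f(k)·m(n−k), where F(n) = P(τ <= n) and m(0) = 0
m(1) = F(1) = 0
m(2) = F(2) = 1/5
m(3) = F(3) = 2/5
m(4) = F(4) + f(2)·m(2) = 4/5 + 1/5·1/5 = 21/25
m(5) = F(5) + f(2)·m(3) + f(3)·m(2) = 1 + 1/5·2/5 + 1/5·1/5 = 28/25
m(6) = F(6) + f(2)·m(4) + f(3)·m(3) + f(4)·m(2) = 1 + 1/5·21/25 + 1/5·2/5 + 2/5·1/5 = 166/125
m(7) = F(7) + f(2)·m(5) + f(3)·m(4) + f(4)·m(3) + f(5)·m(2) = 1 + 1/5·28/25 + 1/5·21/25 + 2/5·2/5 + 1/5·1/5 = 199/125
E[N_7] = m(7) = 199/125


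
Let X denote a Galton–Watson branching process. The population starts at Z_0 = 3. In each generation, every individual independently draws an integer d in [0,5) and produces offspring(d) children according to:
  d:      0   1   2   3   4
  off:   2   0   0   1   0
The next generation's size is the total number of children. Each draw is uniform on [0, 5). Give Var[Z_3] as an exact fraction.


Outcome values over d=0..4: [2, 0, 0, 1, 0]
Σy = 3, Σy² = 5, M = 5
μ = 3/5 = 3/5,  σ² = 5/5 − (3/5)² = 16/25
V_0 = 0, E_0 = 3
V_1 = 16/25·E_0 + (3/5)²·V_0 = 48/25;  E_1 = 9/5
V_2 = 16/25·E_1 + (3/5)²·V_1 = 1152/625;  E_2 = 27/25
V_3 = 16/25·E_2 + (3/5)²·V_2 = 21168/15625;  E_3 = 81/125

21168/15625


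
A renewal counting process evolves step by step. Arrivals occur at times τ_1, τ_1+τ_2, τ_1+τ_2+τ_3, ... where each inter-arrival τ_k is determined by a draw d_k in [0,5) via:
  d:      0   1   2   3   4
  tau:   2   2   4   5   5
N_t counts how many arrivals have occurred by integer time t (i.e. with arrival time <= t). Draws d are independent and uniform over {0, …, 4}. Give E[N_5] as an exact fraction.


Inter-arrival values over d=0..4: [2, 2, 4, 5, 5]
Each d has probability 1/5, so the pmf of τ is: f(2) = 2/5, f(4) = 1/5, f(5) = 2/5
Renewal equation for m(n) = E[N_n]: condition on τ_1 = k (if k <= n, one arrival plus a fresh copy on the remaining n−k steps): m(n) = F(n) + Σ_{k<=n} f(k)·m(n−k), where F(n) = P(τ <= n) and m(0) = 0
m(1) = F(1) = 0
m(2) = F(2) = 2/5
m(3) = F(3) = 2/5
m(4) = F(4) + f(2)·m(2) = 3/5 + 2/5·2/5 = 19/25
m(5) = F(5) + f(2)·m(3) = 1 + 2/5·2/5 = 29/25
E[N_5] = m(5) = 29/25

29/25


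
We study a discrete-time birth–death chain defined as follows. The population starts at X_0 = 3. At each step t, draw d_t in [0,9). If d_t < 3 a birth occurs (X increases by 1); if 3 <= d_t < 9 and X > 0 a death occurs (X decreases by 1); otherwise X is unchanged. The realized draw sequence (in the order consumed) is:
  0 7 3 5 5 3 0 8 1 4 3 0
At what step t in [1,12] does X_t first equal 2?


t=0: X=3, d=0 → birth, X_1=4
t=1: X=4, d=7 → death, X_2=3
t=2: X=3, d=3 → death, X_3=2
t=3: X=2, d=5 → death, X_4=1
t=4: X=1, d=5 → death, X_5=0
t=5: X=0, d=3 → hold, X_6=0
t=6: X=0, d=0 → birth, X_7=1
t=7: X=1, d=8 → death, X_8=0
t=8: X=0, d=1 → birth, X_9=1
t=9: X=1, d=4 → death, X_10=0
t=10: X=0, d=3 → hold, X_11=0
t=11: X=0, d=0 → birth, X_12=1

3


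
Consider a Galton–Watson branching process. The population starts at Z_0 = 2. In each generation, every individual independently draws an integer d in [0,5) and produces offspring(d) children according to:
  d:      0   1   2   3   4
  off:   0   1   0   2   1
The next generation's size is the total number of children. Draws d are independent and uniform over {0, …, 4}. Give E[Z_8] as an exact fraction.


Outcome values over d=0..4: [0, 1, 0, 2, 1]
Σy = 4, Σy² = 6, M = 5
μ = 4/5 = 4/5,  σ² = 6/5 − (4/5)² = 14/25
E[Z_0] = 2
E[Z_1] = 4/5·E[Z_0] = 8/5
E[Z_2] = 4/5·E[Z_1] = 32/25
E[Z_3] = 4/5·E[Z_2] = 128/125
E[Z_4] = 4/5·E[Z_3] = 512/625
E[Z_5] = 4/5·E[Z_4] = 2048/3125
E[Z_6] = 4/5·E[Z_5] = 8192/15625
E[Z_7] = 4/5·E[Z_6] = 32768/78125
E[Z_8] = 4/5·E[Z_7] = 131072/390625

131072/390625


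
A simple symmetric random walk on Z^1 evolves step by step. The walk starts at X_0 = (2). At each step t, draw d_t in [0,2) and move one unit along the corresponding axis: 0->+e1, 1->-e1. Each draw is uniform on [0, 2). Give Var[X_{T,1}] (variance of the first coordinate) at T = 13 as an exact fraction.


13

Outcome values over d=0..1: [1, -1]
Σy = 0, Σy² = 2, M = 2
μ = 0/2 = 0,  σ² = 2/2 − (0)² = 1
Independent increments: Var[X_13] = 13·σ² = 13·(1) = 13


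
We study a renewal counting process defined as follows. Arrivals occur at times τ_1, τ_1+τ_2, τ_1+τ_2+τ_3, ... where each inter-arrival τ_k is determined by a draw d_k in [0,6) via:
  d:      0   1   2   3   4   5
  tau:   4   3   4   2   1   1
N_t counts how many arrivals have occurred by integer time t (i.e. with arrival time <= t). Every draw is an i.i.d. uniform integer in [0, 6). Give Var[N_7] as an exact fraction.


4705778/4782969

Inter-arrival values over d=0..5: [4, 3, 4, 2, 1, 1]
Each d has probability 1/6, so the pmf of τ is: f(1) = 1/3, f(2) = 1/6, f(3) = 1/6, f(4) = 1/3
Let p_n(j) = P(N_n = j), with p_0 = [1]. Condition on τ_1: p_n(0) = P(τ > n), and for j >= 1, p_n(j) = Σ_{k<=n} f(k)·p_{n−k}(j−1)
p_1 = [2/3, 1/3]  (j = 0..1)
p_2 = [1/2, 7/18, 1/9]  (j = 0..2)
p_3 = [1/3, 4/9, 5/27, 1/27]  (j = 0..3)
p_4 = [0, 23/36, 29/108, 13/162, 1/81]  (j = 0..4)
p_5 = [0, 13/36, 25/54, 5/36, 8/243, 1/243]  (j = 0..5)
p_6 = [0, 2/9, 31/72, 173/648, 16/243, 19/1458, 1/729]  (j = 0..6)
p_7 = [0, 1/9, 7/18, 53/162, 67/486, 43/1458, 11/2187, 1/2187]  (j = 0..7)
E[N_7] = Σ j·p_7(j) = 5692/2187;  E[N_7²] = Σ j²·p_7(j) = 16966/2187
Var[N_7] = 16966/2187 − (5692/2187)² = 4705778/4782969


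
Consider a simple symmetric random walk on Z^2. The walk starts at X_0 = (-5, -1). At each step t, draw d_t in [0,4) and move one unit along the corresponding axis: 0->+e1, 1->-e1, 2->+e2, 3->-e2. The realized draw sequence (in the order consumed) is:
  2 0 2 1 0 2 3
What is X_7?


(-4, 1)

t=0: X=(-5, -1), d=2 → +e2, X_1=(-5, 0)
t=1: X=(-5, 0), d=0 → +e1, X_2=(-4, 0)
t=2: X=(-4, 0), d=2 → +e2, X_3=(-4, 1)
t=3: X=(-4, 1), d=1 → -e1, X_4=(-5, 1)
t=4: X=(-5, 1), d=0 → +e1, X_5=(-4, 1)
t=5: X=(-4, 1), d=2 → +e2, X_6=(-4, 2)
t=6: X=(-4, 2), d=3 → -e2, X_7=(-4, 1)


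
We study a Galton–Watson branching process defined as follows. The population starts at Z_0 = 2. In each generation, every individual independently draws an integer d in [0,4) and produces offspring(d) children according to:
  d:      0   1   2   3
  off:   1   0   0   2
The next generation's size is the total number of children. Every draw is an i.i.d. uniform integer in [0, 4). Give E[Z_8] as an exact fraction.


Outcome values over d=0..3: [1, 0, 0, 2]
Σy = 3, Σy² = 5, M = 4
μ = 3/4 = 3/4,  σ² = 5/4 − (3/4)² = 11/16
E[Z_0] = 2
E[Z_1] = 3/4·E[Z_0] = 3/2
E[Z_2] = 3/4·E[Z_1] = 9/8
E[Z_3] = 3/4·E[Z_2] = 27/32
E[Z_4] = 3/4·E[Z_3] = 81/128
E[Z_5] = 3/4·E[Z_4] = 243/512
E[Z_6] = 3/4·E[Z_5] = 729/2048
E[Z_7] = 3/4·E[Z_6] = 2187/8192
E[Z_8] = 3/4·E[Z_7] = 6561/32768

6561/32768


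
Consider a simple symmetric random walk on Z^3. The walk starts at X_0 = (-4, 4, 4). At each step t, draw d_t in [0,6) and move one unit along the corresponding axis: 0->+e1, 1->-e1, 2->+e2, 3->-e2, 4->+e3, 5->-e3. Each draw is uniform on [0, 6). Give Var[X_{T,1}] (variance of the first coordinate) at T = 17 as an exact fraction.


17/3

Outcome values over d=0..5: [1, -1, 0, 0, 0, 0]
Σy = 0, Σy² = 2, M = 6
μ = 0/6 = 0,  σ² = 2/6 − (0)² = 1/3
Independent increments: Var[X_17] = 17·σ² = 17·(1/3) = 17/3


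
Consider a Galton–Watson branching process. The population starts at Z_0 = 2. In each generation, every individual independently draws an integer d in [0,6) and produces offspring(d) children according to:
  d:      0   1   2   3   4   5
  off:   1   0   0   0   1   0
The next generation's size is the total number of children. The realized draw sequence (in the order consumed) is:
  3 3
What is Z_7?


gen 0: Z_0=2, draws=[3, 3], offspring=[0, 0], Z_1=0
gen 1: Z_1=0, draws=[], offspring=[], Z_2=0
gen 2: Z_2=0, draws=[], offspring=[], Z_3=0
gen 3: Z_3=0, draws=[], offspring=[], Z_4=0
gen 4: Z_4=0, draws=[], offspring=[], Z_5=0
gen 5: Z_5=0, draws=[], offspring=[], Z_6=0
gen 6: Z_6=0, draws=[], offspring=[], Z_7=0

0


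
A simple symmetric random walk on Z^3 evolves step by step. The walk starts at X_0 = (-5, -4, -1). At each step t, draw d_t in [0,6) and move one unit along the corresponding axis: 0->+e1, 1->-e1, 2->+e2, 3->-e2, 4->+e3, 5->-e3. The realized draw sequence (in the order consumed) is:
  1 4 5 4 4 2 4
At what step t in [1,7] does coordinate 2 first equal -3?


6

t=0: X=(-5, -4, -1), d=1 → -e1, X_1=(-6, -4, -1)
t=1: X=(-6, -4, -1), d=4 → +e3, X_2=(-6, -4, 0)
t=2: X=(-6, -4, 0), d=5 → -e3, X_3=(-6, -4, -1)
t=3: X=(-6, -4, -1), d=4 → +e3, X_4=(-6, -4, 0)
t=4: X=(-6, -4, 0), d=4 → +e3, X_5=(-6, -4, 1)
t=5: X=(-6, -4, 1), d=2 → +e2, X_6=(-6, -3, 1)
t=6: X=(-6, -3, 1), d=4 → +e3, X_7=(-6, -3, 2)


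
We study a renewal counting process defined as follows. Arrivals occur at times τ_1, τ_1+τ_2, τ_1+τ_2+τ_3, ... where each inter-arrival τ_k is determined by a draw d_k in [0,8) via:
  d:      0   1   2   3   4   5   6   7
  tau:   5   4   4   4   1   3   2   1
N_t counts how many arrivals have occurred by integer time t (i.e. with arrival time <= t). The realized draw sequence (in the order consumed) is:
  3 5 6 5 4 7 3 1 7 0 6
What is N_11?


draw d_1=3: τ_1=4, arrival time A_1=4
draw d_2=5: τ_2=3, arrival time A_2=7
draw d_3=6: τ_3=2, arrival time A_3=9
draw d_4=5: τ_4=3, arrival time A_4=12
draw d_5=4: τ_5=1, arrival time A_5=13
draw d_6=7: τ_6=1, arrival time A_6=14
draw d_7=3: τ_7=4, arrival time A_7=18
draw d_8=1: τ_8=4, arrival time A_8=22
draw d_9=7: τ_9=1, arrival time A_9=23
draw d_10=0: τ_10=5, arrival time A_10=28
draw d_11=6: τ_11=2, arrival time A_11=30
N_t over t=0..11: 0:0 1:0 2:0 3:0 4:1 5:1 6:1 7:2 8:2 9:3 10:3 11:3

3


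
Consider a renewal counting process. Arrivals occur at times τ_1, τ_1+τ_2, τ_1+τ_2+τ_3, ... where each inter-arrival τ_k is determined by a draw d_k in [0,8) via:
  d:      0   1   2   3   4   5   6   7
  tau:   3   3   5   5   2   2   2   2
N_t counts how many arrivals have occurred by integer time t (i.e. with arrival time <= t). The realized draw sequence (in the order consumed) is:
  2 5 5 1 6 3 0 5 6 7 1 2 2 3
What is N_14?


5

draw d_1=2: τ_1=5, arrival time A_1=5
draw d_2=5: τ_2=2, arrival time A_2=7
draw d_3=5: τ_3=2, arrival time A_3=9
draw d_4=1: τ_4=3, arrival time A_4=12
draw d_5=6: τ_5=2, arrival time A_5=14
draw d_6=3: τ_6=5, arrival time A_6=19
draw d_7=0: τ_7=3, arrival time A_7=22
draw d_8=5: τ_8=2, arrival time A_8=24
draw d_9=6: τ_9=2, arrival time A_9=26
draw d_10=7: τ_10=2, arrival time A_10=28
draw d_11=1: τ_11=3, arrival time A_11=31
draw d_12=2: τ_12=5, arrival time A_12=36
draw d_13=2: τ_13=5, arrival time A_13=41
draw d_14=3: τ_14=5, arrival time A_14=46
N_t over t=0..14: 0:0 1:0 2:0 3:0 4:0 5:1 6:1 7:2 8:2 9:3 10:3 11:3 12:4 13:4 14:5


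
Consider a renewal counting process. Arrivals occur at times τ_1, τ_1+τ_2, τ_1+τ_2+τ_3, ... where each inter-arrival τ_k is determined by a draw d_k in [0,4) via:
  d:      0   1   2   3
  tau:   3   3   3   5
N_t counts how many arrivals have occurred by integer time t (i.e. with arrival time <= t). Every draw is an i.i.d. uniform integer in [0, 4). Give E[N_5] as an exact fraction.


1

Inter-arrival values over d=0..3: [3, 3, 3, 5]
Each d has probability 1/4, so the pmf of τ is: f(3) = 3/4, f(5) = 1/4
Renewal equation for m(n) = E[N_n]: condition on τ_1 = k (if k <= n, one arrival plus a fresh copy on the remaining n−k steps): m(n) = F(n) + Σ_{k<=n} f(k)·m(n−k), where F(n) = P(τ <= n) and m(0) = 0
m(1) = F(1) = 0
m(2) = F(2) = 0
m(3) = F(3) = 3/4
m(4) = F(4) = 3/4
m(5) = F(5) = 1
E[N_5] = m(5) = 1


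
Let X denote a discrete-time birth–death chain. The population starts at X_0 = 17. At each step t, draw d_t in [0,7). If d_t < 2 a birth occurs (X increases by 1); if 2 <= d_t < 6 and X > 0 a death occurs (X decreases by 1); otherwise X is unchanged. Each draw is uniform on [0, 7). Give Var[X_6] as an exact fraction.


228/49

X can drop by at most 1 per step and X_0 = 17 > T = 6, so X_t >= 17 − t >= 11 > 0 for every t <= 6: the floor at 0 (the 'and X > 0' condition) never binds. Hence X_6 = X_0 + Σ_{t<6} Y_t with i.i.d. increments Y_t = y(d_t) ∈ {+1, −1, 0}.
Outcome values over d=0..6: [1, 1, -1, -1, -1, -1, 0]
Σy = -2, Σy² = 6, M = 7
μ = -2/7 = -2/7,  σ² = 6/7 − (-2/7)² = 38/49
Independent increments: Var[X_6] = 6·σ² = 6·(38/49) = 228/49


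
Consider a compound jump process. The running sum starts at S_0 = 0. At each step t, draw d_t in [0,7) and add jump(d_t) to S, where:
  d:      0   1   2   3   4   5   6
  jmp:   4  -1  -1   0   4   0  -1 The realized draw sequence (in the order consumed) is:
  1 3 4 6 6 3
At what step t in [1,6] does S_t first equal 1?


5

t=0: S=0, d=1, jump=-1, S_1=-1
t=1: S=-1, d=3, jump=0, S_2=-1
t=2: S=-1, d=4, jump=4, S_3=3
t=3: S=3, d=6, jump=-1, S_4=2
t=4: S=2, d=6, jump=-1, S_5=1
t=5: S=1, d=3, jump=0, S_6=1


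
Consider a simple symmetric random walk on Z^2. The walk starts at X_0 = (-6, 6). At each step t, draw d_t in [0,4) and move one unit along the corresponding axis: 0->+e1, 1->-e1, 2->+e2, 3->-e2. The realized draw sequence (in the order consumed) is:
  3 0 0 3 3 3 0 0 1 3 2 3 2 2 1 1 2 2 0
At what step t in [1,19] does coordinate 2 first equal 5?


t=0: X=(-6, 6), d=3 → -e2, X_1=(-6, 5)
t=1: X=(-6, 5), d=0 → +e1, X_2=(-5, 5)
t=2: X=(-5, 5), d=0 → +e1, X_3=(-4, 5)
t=3: X=(-4, 5), d=3 → -e2, X_4=(-4, 4)
t=4: X=(-4, 4), d=3 → -e2, X_5=(-4, 3)
t=5: X=(-4, 3), d=3 → -e2, X_6=(-4, 2)
t=6: X=(-4, 2), d=0 → +e1, X_7=(-3, 2)
t=7: X=(-3, 2), d=0 → +e1, X_8=(-2, 2)
t=8: X=(-2, 2), d=1 → -e1, X_9=(-3, 2)
t=9: X=(-3, 2), d=3 → -e2, X_10=(-3, 1)
t=10: X=(-3, 1), d=2 → +e2, X_11=(-3, 2)
t=11: X=(-3, 2), d=3 → -e2, X_12=(-3, 1)
t=12: X=(-3, 1), d=2 → +e2, X_13=(-3, 2)
t=13: X=(-3, 2), d=2 → +e2, X_14=(-3, 3)
t=14: X=(-3, 3), d=1 → -e1, X_15=(-4, 3)
t=15: X=(-4, 3), d=1 → -e1, X_16=(-5, 3)
t=16: X=(-5, 3), d=2 → +e2, X_17=(-5, 4)
t=17: X=(-5, 4), d=2 → +e2, X_18=(-5, 5)
t=18: X=(-5, 5), d=0 → +e1, X_19=(-4, 5)

1


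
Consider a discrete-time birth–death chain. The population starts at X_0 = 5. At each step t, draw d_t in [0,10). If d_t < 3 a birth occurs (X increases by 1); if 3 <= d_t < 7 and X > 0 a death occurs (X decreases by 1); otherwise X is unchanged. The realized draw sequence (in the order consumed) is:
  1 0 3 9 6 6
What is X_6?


t=0: X=5, d=1 → birth, X_1=6
t=1: X=6, d=0 → birth, X_2=7
t=2: X=7, d=3 → death, X_3=6
t=3: X=6, d=9 → hold, X_4=6
t=4: X=6, d=6 → death, X_5=5
t=5: X=5, d=6 → death, X_6=4

4


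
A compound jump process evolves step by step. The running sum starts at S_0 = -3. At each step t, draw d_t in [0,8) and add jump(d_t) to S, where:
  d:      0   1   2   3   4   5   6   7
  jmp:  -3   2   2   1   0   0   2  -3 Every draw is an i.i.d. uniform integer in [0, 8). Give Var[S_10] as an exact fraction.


Outcome values over d=0..7: [-3, 2, 2, 1, 0, 0, 2, -3]
Σy = 1, Σy² = 31, M = 8
μ = 1/8 = 1/8,  σ² = 31/8 − (1/8)² = 247/64
Independent increments: Var[S_10] = 10·σ² = 10·(247/64) = 1235/32

1235/32


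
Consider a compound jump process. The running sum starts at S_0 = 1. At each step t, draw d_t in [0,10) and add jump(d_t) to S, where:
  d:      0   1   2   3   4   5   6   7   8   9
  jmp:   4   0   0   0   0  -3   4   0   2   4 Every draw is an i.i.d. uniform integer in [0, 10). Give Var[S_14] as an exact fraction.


Outcome values over d=0..9: [4, 0, 0, 0, 0, -3, 4, 0, 2, 4]
Σy = 11, Σy² = 61, M = 10
μ = 11/10 = 11/10,  σ² = 61/10 − (11/10)² = 489/100
Independent increments: Var[S_14] = 14·σ² = 14·(489/100) = 3423/50

3423/50


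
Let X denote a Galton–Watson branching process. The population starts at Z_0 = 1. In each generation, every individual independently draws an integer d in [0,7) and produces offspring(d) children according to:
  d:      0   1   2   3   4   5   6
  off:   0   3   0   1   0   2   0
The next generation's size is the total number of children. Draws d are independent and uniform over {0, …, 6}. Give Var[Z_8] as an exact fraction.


Outcome values over d=0..6: [0, 3, 0, 1, 0, 2, 0]
Σy = 6, Σy² = 14, M = 7
μ = 6/7 = 6/7,  σ² = 14/7 − (6/7)² = 62/49
V_0 = 0, E_0 = 1
V_1 = 62/49·E_0 + (6/7)²·V_0 = 62/49;  E_1 = 6/7
V_2 = 62/49·E_1 + (6/7)²·V_1 = 4836/2401;  E_2 = 36/49
V_3 = 62/49·E_2 + (6/7)²·V_2 = 283464/117649;  E_3 = 216/343
V_4 = 62/49·E_3 + (6/7)²·V_3 = 14798160/5764801;  E_4 = 1296/2401
V_5 = 62/49·E_4 + (6/7)²·V_4 = 725658912/282475249;  E_5 = 7776/16807
V_6 = 62/49·E_5 + (6/7)²·V_5 = 34226577216/13841287201;  E_6 = 46656/117649
V_7 = 62/49·E_6 + (6/7)²·V_6 = 1572476747904/678223072849;  E_7 = 279936/823543
V_8 = 62/49·E_7 + (6/7)²·V_7 = 70902601585920/33232930569601;  E_8 = 1679616/5764801

70902601585920/33232930569601


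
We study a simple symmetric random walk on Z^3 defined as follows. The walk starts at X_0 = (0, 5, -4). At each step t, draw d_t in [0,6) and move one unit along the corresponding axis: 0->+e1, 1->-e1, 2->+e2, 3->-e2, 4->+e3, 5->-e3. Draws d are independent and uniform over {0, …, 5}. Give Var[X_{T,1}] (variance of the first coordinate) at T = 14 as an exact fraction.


Outcome values over d=0..5: [1, -1, 0, 0, 0, 0]
Σy = 0, Σy² = 2, M = 6
μ = 0/6 = 0,  σ² = 2/6 − (0)² = 1/3
Independent increments: Var[X_14] = 14·σ² = 14·(1/3) = 14/3

14/3


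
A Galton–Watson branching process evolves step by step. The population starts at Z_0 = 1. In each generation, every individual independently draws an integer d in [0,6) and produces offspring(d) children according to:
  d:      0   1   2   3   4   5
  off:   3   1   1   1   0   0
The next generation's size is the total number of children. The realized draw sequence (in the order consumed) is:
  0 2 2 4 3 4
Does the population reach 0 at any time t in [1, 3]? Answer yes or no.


no

gen 0: Z_0=1, draws=[0], offspring=[3], Z_1=3
gen 1: Z_1=3, draws=[2, 2, 4], offspring=[1, 1, 0], Z_2=2
gen 2: Z_2=2, draws=[3, 4], offspring=[1, 0], Z_3=1


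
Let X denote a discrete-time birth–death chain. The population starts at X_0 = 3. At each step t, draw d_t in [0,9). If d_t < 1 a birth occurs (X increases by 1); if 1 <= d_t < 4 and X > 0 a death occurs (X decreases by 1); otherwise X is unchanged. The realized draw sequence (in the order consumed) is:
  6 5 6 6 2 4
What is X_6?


t=0: X=3, d=6 → hold, X_1=3
t=1: X=3, d=5 → hold, X_2=3
t=2: X=3, d=6 → hold, X_3=3
t=3: X=3, d=6 → hold, X_4=3
t=4: X=3, d=2 → death, X_5=2
t=5: X=2, d=4 → hold, X_6=2

2


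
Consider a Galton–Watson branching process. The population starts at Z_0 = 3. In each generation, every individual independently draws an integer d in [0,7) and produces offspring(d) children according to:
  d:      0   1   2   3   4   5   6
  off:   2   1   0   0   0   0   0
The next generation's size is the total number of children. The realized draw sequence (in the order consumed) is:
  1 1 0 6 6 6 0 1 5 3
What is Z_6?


gen 0: Z_0=3, draws=[1, 1, 0], offspring=[1, 1, 2], Z_1=4
gen 1: Z_1=4, draws=[6, 6, 6, 0], offspring=[0, 0, 0, 2], Z_2=2
gen 2: Z_2=2, draws=[1, 5], offspring=[1, 0], Z_3=1
gen 3: Z_3=1, draws=[3], offspring=[0], Z_4=0
gen 4: Z_4=0, draws=[], offspring=[], Z_5=0
gen 5: Z_5=0, draws=[], offspring=[], Z_6=0

0


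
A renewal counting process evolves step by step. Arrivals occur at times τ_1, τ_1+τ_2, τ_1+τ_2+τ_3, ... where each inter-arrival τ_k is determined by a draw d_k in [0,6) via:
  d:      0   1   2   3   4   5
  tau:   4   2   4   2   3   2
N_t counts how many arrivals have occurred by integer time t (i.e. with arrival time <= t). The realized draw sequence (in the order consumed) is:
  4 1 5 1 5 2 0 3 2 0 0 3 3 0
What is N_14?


draw d_1=4: τ_1=3, arrival time A_1=3
draw d_2=1: τ_2=2, arrival time A_2=5
draw d_3=5: τ_3=2, arrival time A_3=7
draw d_4=1: τ_4=2, arrival time A_4=9
draw d_5=5: τ_5=2, arrival time A_5=11
draw d_6=2: τ_6=4, arrival time A_6=15
draw d_7=0: τ_7=4, arrival time A_7=19
draw d_8=3: τ_8=2, arrival time A_8=21
draw d_9=2: τ_9=4, arrival time A_9=25
draw d_10=0: τ_10=4, arrival time A_10=29
draw d_11=0: τ_11=4, arrival time A_11=33
draw d_12=3: τ_12=2, arrival time A_12=35
draw d_13=3: τ_13=2, arrival time A_13=37
draw d_14=0: τ_14=4, arrival time A_14=41
N_t over t=0..14: 0:0 1:0 2:0 3:1 4:1 5:2 6:2 7:3 8:3 9:4 10:4 11:5 12:5 13:5 14:5

5


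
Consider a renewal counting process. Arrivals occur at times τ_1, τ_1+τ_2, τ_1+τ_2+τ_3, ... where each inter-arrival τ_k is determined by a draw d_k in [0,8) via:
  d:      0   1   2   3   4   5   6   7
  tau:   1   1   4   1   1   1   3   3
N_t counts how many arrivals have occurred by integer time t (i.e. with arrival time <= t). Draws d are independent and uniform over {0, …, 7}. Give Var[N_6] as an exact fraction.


103555652895/68719476736

Inter-arrival values over d=0..7: [1, 1, 4, 1, 1, 1, 3, 3]
Each d has probability 1/8, so the pmf of τ is: f(1) = 5/8, f(3) = 1/4, f(4) = 1/8
Let p_n(j) = P(N_n = j), with p_0 = [1]. Condition on τ_1: p_n(0) = P(τ > n), and for j >= 1, p_n(j) = Σ_{k<=n} f(k)·p_{n−k}(j−1)
p_1 = [3/8, 5/8]  (j = 0..1)
p_2 = [3/8, 15/64, 25/64]  (j = 0..2)
p_3 = [1/8, 31/64, 75/512, 125/512]  (j = 0..3)
p_4 = [0, 19/64, 235/512, 375/4096, 625/4096]  (j = 0..4)
p_5 = [0, 9/64, 165/512, 1575/4096, 1875/32768, 3125/32768]  (j = 0..5)
p_6 = [0, 5/64, 61/256, 1175/4096, 9875/32768, 9375/262144, 15625/262144]  (j = 0..6)
E[N_6] = Σ j·p_6(j) = 827633/262144;  E[N_6²] = Σ j²·p_6(j) = 3008011/262144
Var[N_6] = 3008011/262144 − (827633/262144)² = 103555652895/68719476736


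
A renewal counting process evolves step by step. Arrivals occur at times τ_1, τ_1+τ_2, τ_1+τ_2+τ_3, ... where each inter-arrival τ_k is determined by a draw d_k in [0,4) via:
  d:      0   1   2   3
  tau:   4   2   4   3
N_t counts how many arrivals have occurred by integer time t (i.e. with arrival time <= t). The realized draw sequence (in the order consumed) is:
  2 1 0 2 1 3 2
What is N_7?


2

draw d_1=2: τ_1=4, arrival time A_1=4
draw d_2=1: τ_2=2, arrival time A_2=6
draw d_3=0: τ_3=4, arrival time A_3=10
draw d_4=2: τ_4=4, arrival time A_4=14
draw d_5=1: τ_5=2, arrival time A_5=16
draw d_6=3: τ_6=3, arrival time A_6=19
draw d_7=2: τ_7=4, arrival time A_7=23
N_t over t=0..7: 0:0 1:0 2:0 3:0 4:1 5:1 6:2 7:2


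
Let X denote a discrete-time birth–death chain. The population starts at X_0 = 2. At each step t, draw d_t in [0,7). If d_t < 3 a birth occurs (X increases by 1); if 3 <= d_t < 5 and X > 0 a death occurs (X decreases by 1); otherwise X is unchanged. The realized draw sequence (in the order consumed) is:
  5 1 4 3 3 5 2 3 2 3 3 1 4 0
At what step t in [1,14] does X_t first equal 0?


5

t=0: X=2, d=5 → hold, X_1=2
t=1: X=2, d=1 → birth, X_2=3
t=2: X=3, d=4 → death, X_3=2
t=3: X=2, d=3 → death, X_4=1
t=4: X=1, d=3 → death, X_5=0
t=5: X=0, d=5 → hold, X_6=0
t=6: X=0, d=2 → birth, X_7=1
t=7: X=1, d=3 → death, X_8=0
t=8: X=0, d=2 → birth, X_9=1
t=9: X=1, d=3 → death, X_10=0
t=10: X=0, d=3 → hold, X_11=0
t=11: X=0, d=1 → birth, X_12=1
t=12: X=1, d=4 → death, X_13=0
t=13: X=0, d=0 → birth, X_14=1


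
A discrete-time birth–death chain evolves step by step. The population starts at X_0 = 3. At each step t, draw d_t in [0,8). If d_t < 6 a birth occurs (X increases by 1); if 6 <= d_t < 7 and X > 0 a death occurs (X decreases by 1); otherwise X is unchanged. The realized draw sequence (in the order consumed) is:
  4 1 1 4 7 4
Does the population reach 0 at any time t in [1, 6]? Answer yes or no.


t=0: X=3, d=4 → birth, X_1=4
t=1: X=4, d=1 → birth, X_2=5
t=2: X=5, d=1 → birth, X_3=6
t=3: X=6, d=4 → birth, X_4=7
t=4: X=7, d=7 → hold, X_5=7
t=5: X=7, d=4 → birth, X_6=8

no


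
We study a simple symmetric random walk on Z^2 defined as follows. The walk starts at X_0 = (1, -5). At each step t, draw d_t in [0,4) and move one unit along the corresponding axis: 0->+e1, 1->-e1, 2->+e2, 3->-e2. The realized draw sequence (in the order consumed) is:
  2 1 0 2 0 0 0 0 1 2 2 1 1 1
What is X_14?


(1, -1)

t=0: X=(1, -5), d=2 → +e2, X_1=(1, -4)
t=1: X=(1, -4), d=1 → -e1, X_2=(0, -4)
t=2: X=(0, -4), d=0 → +e1, X_3=(1, -4)
t=3: X=(1, -4), d=2 → +e2, X_4=(1, -3)
t=4: X=(1, -3), d=0 → +e1, X_5=(2, -3)
t=5: X=(2, -3), d=0 → +e1, X_6=(3, -3)
t=6: X=(3, -3), d=0 → +e1, X_7=(4, -3)
t=7: X=(4, -3), d=0 → +e1, X_8=(5, -3)
t=8: X=(5, -3), d=1 → -e1, X_9=(4, -3)
t=9: X=(4, -3), d=2 → +e2, X_10=(4, -2)
t=10: X=(4, -2), d=2 → +e2, X_11=(4, -1)
t=11: X=(4, -1), d=1 → -e1, X_12=(3, -1)
t=12: X=(3, -1), d=1 → -e1, X_13=(2, -1)
t=13: X=(2, -1), d=1 → -e1, X_14=(1, -1)


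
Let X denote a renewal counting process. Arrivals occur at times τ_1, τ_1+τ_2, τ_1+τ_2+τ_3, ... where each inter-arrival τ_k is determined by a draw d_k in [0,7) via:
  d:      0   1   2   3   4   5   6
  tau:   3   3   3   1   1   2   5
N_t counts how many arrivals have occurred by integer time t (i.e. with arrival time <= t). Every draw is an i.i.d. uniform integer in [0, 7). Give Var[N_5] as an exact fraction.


Inter-arrival values over d=0..6: [3, 3, 3, 1, 1, 2, 5]
Each d has probability 1/7, so the pmf of τ is: f(1) = 2/7, f(2) = 1/7, f(3) = 3/7, f(5) = 1/7
Let p_n(j) = P(N_n = j), with p_0 = [1]. Condition on τ_1: p_n(0) = P(τ > n), and for j >= 1, p_n(j) = Σ_{k<=n} f(k)·p_{n−k}(j−1)
p_1 = [5/7, 2/7]  (j = 0..1)
p_2 = [4/7, 17/49, 4/49]  (j = 0..2)
p_3 = [1/7, 34/49, 48/343, 8/343]  (j = 0..3)
p_4 = [1/7, 3/7, 127/343, 124/2401, 16/2401]  (j = 0..4)
p_5 = [0, 22/49, 127/343, 386/2401, 304/16807, 32/16807]  (j = 0..5)
E[N_5] = Σ j·p_5(j) = 29474/16807;  E[N_5²] = Σ j²·p_5(j) = 62420/16807
Var[N_5] = 62420/16807 − (29474/16807)² = 180376264/282475249

180376264/282475249


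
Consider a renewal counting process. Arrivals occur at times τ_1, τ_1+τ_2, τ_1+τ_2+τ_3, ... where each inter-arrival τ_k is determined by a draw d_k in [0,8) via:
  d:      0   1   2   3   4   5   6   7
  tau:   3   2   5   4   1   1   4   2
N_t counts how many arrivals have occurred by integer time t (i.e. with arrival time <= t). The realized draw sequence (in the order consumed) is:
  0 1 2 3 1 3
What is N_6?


2

draw d_1=0: τ_1=3, arrival time A_1=3
draw d_2=1: τ_2=2, arrival time A_2=5
draw d_3=2: τ_3=5, arrival time A_3=10
draw d_4=3: τ_4=4, arrival time A_4=14
draw d_5=1: τ_5=2, arrival time A_5=16
draw d_6=3: τ_6=4, arrival time A_6=20
N_t over t=0..6: 0:0 1:0 2:0 3:1 4:1 5:2 6:2


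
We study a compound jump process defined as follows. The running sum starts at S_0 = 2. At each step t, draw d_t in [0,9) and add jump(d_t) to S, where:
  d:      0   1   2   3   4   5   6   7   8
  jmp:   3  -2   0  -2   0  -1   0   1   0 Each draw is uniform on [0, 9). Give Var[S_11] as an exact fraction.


Outcome values over d=0..8: [3, -2, 0, -2, 0, -1, 0, 1, 0]
Σy = -1, Σy² = 19, M = 9
μ = -1/9 = -1/9,  σ² = 19/9 − (-1/9)² = 170/81
Independent increments: Var[S_11] = 11·σ² = 11·(170/81) = 1870/81

1870/81


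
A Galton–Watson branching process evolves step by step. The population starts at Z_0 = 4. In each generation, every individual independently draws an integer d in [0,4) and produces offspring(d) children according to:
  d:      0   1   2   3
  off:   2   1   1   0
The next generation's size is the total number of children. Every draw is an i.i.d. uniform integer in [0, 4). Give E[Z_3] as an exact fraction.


4

Outcome values over d=0..3: [2, 1, 1, 0]
Σy = 4, Σy² = 6, M = 4
μ = 4/4 = 1,  σ² = 6/4 − (1)² = 1/2
E[Z_0] = 4
E[Z_1] = 1·E[Z_0] = 4
E[Z_2] = 1·E[Z_1] = 4
E[Z_3] = 1·E[Z_2] = 4


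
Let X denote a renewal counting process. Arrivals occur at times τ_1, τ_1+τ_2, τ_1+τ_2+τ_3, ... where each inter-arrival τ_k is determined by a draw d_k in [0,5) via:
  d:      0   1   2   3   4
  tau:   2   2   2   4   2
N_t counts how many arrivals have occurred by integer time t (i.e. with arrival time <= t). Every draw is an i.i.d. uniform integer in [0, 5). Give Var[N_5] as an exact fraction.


Inter-arrival values over d=0..4: [2, 2, 2, 4, 2]
Each d has probability 1/5, so the pmf of τ is: f(2) = 4/5, f(4) = 1/5
Let p_n(j) = P(N_n = j), with p_0 = [1]. Condition on τ_1: p_n(0) = P(τ > n), and for j >= 1, p_n(j) = Σ_{k<=n} f(k)·p_{n−k}(j−1)
p_1 = [1]  (j = 0)
p_2 = [1/5, 4/5]  (j = 0..1)
p_3 = [1/5, 4/5]  (j = 0..1)
p_4 = [0, 9/25, 16/25]  (j = 0..2)
p_5 = [0, 9/25, 16/25]  (j = 0..2)
E[N_5] = Σ j·p_5(j) = 41/25;  E[N_5²] = Σ j²·p_5(j) = 73/25
Var[N_5] = 73/25 − (41/25)² = 144/625

144/625


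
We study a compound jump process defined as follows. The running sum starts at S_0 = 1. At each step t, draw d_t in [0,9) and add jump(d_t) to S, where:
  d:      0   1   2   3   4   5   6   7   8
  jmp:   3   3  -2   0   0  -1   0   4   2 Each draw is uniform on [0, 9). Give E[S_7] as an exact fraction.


Outcome values over d=0..8: [3, 3, -2, 0, 0, -1, 0, 4, 2]
Σy = 9, Σy² = 43, M = 9
μ = 9/9 = 1,  σ² = 43/9 − (1)² = 34/9
E[S_7] = 1 + 7·(1) = 8

8


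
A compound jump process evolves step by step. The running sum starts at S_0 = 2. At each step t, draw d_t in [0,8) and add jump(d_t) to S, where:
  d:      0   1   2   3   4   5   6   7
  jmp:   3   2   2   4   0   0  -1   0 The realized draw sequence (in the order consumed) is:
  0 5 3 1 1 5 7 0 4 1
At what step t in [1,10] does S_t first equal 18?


10

t=0: S=2, d=0, jump=3, S_1=5
t=1: S=5, d=5, jump=0, S_2=5
t=2: S=5, d=3, jump=4, S_3=9
t=3: S=9, d=1, jump=2, S_4=11
t=4: S=11, d=1, jump=2, S_5=13
t=5: S=13, d=5, jump=0, S_6=13
t=6: S=13, d=7, jump=0, S_7=13
t=7: S=13, d=0, jump=3, S_8=16
t=8: S=16, d=4, jump=0, S_9=16
t=9: S=16, d=1, jump=2, S_10=18


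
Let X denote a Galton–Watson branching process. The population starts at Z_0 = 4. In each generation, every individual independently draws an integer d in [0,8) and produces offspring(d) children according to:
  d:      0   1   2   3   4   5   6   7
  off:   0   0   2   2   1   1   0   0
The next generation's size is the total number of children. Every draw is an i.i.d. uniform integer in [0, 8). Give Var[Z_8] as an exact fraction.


1418761575/1073741824

Outcome values over d=0..7: [0, 0, 2, 2, 1, 1, 0, 0]
Σy = 6, Σy² = 10, M = 8
μ = 6/8 = 3/4,  σ² = 10/8 − (3/4)² = 11/16
V_0 = 0, E_0 = 4
V_1 = 11/16·E_0 + (3/4)²·V_0 = 11/4;  E_1 = 3
V_2 = 11/16·E_1 + (3/4)²·V_1 = 231/64;  E_2 = 9/4
V_3 = 11/16·E_2 + (3/4)²·V_2 = 3663/1024;  E_3 = 27/16
V_4 = 11/16·E_3 + (3/4)²·V_3 = 51975/16384;  E_4 = 81/64
V_5 = 11/16·E_4 + (3/4)²·V_4 = 695871/262144;  E_5 = 243/256
V_6 = 11/16·E_5 + (3/4)²·V_5 = 8999991/4194304;  E_6 = 729/1024
V_7 = 11/16·E_6 + (3/4)²·V_6 = 113845743/67108864;  E_7 = 2187/4096
V_8 = 11/16·E_7 + (3/4)²·V_7 = 1418761575/1073741824;  E_8 = 6561/16384


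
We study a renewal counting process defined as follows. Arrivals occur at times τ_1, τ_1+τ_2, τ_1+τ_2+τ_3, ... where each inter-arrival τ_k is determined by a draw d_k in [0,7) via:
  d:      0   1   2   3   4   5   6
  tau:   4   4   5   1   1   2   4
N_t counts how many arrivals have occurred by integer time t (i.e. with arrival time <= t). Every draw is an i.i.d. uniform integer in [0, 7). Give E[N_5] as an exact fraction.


Inter-arrival values over d=0..6: [4, 4, 5, 1, 1, 2, 4]
Each d has probability 1/7, so the pmf of τ is: f(1) = 2/7, f(2) = 1/7, f(4) = 3/7, f(5) = 1/7
Renewal equation for m(n) = E[N_n]: condition on τ_1 = k (if k <= n, one arrival plus a fresh copy on the remaining n−k steps): m(n) = F(n) + Σ_{k<=n} f(k)·m(n−k), where F(n) = P(τ <= n) and m(0) = 0
m(1) = F(1) = 2/7
m(2) = F(2) + f(1)·m(1) = 3/7 + 2/7·2/7 = 25/49
m(3) = F(3) + f(1)·m(2) + f(2)·m(1) = 3/7 + 2/7·25/49 + 1/7·2/7 = 211/343
m(4) = F(4) + f(1)·m(3) + f(2)·m(2) = 6/7 + 2/7·211/343 + 1/7·25/49 = 2655/2401
m(5) = F(5) + f(1)·m(4) + f(2)·m(3) + f(4)·m(1) = 1 + 2/7·2655/2401 + 1/7·211/343 + 3/7·2/7 = 25652/16807
E[N_5] = m(5) = 25652/16807

25652/16807


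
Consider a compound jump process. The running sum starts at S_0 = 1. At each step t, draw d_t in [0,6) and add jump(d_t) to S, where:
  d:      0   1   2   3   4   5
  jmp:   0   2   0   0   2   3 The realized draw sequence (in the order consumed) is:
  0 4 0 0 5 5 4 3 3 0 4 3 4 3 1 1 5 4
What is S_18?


24

t=0: S=1, d=0, jump=0, S_1=1
t=1: S=1, d=4, jump=2, S_2=3
t=2: S=3, d=0, jump=0, S_3=3
t=3: S=3, d=0, jump=0, S_4=3
t=4: S=3, d=5, jump=3, S_5=6
t=5: S=6, d=5, jump=3, S_6=9
t=6: S=9, d=4, jump=2, S_7=11
t=7: S=11, d=3, jump=0, S_8=11
t=8: S=11, d=3, jump=0, S_9=11
t=9: S=11, d=0, jump=0, S_10=11
t=10: S=11, d=4, jump=2, S_11=13
t=11: S=13, d=3, jump=0, S_12=13
t=12: S=13, d=4, jump=2, S_13=15
t=13: S=15, d=3, jump=0, S_14=15
t=14: S=15, d=1, jump=2, S_15=17
t=15: S=17, d=1, jump=2, S_16=19
t=16: S=19, d=5, jump=3, S_17=22
t=17: S=22, d=4, jump=2, S_18=24


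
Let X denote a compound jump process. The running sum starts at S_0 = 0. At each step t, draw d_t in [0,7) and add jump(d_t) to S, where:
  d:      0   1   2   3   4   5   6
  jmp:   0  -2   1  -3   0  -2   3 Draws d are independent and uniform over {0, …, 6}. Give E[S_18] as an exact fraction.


Outcome values over d=0..6: [0, -2, 1, -3, 0, -2, 3]
Σy = -3, Σy² = 27, M = 7
μ = -3/7 = -3/7,  σ² = 27/7 − (-3/7)² = 180/49
E[S_18] = 0 + 18·(-3/7) = -54/7

-54/7


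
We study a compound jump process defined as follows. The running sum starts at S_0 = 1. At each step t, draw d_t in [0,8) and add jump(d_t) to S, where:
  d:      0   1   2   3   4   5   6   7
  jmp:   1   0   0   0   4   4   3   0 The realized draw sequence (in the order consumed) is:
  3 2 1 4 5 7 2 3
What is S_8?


9

t=0: S=1, d=3, jump=0, S_1=1
t=1: S=1, d=2, jump=0, S_2=1
t=2: S=1, d=1, jump=0, S_3=1
t=3: S=1, d=4, jump=4, S_4=5
t=4: S=5, d=5, jump=4, S_5=9
t=5: S=9, d=7, jump=0, S_6=9
t=6: S=9, d=2, jump=0, S_7=9
t=7: S=9, d=3, jump=0, S_8=9


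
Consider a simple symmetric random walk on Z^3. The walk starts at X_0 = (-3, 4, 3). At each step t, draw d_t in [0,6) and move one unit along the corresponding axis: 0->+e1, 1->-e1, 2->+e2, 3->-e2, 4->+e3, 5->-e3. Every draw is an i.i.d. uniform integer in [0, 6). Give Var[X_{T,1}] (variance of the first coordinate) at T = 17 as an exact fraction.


Outcome values over d=0..5: [1, -1, 0, 0, 0, 0]
Σy = 0, Σy² = 2, M = 6
μ = 0/6 = 0,  σ² = 2/6 − (0)² = 1/3
Independent increments: Var[X_17] = 17·σ² = 17·(1/3) = 17/3

17/3


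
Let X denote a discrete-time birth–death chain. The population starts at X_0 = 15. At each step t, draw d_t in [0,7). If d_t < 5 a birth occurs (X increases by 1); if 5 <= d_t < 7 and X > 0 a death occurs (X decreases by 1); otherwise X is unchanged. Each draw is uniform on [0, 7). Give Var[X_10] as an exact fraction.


X can drop by at most 1 per step and X_0 = 15 > T = 10, so X_t >= 15 − t >= 5 > 0 for every t <= 10: the floor at 0 (the 'and X > 0' condition) never binds. Hence X_10 = X_0 + Σ_{t<10} Y_t with i.i.d. increments Y_t = y(d_t) ∈ {+1, −1, 0}.
Outcome values over d=0..6: [1, 1, 1, 1, 1, -1, -1]
Σy = 3, Σy² = 7, M = 7
μ = 3/7 = 3/7,  σ² = 7/7 − (3/7)² = 40/49
Independent increments: Var[X_10] = 10·σ² = 10·(40/49) = 400/49

400/49


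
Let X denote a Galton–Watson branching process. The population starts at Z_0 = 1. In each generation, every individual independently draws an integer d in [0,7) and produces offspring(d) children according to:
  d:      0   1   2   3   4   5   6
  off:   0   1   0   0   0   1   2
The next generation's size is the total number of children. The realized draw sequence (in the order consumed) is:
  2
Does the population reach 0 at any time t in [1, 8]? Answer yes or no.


gen 0: Z_0=1, draws=[2], offspring=[0], Z_1=0
gen 1: Z_1=0, draws=[], offspring=[], Z_2=0
gen 2: Z_2=0, draws=[], offspring=[], Z_3=0
gen 3: Z_3=0, draws=[], offspring=[], Z_4=0
gen 4: Z_4=0, draws=[], offspring=[], Z_5=0
gen 5: Z_5=0, draws=[], offspring=[], Z_6=0
gen 6: Z_6=0, draws=[], offspring=[], Z_7=0
gen 7: Z_7=0, draws=[], offspring=[], Z_8=0

yes


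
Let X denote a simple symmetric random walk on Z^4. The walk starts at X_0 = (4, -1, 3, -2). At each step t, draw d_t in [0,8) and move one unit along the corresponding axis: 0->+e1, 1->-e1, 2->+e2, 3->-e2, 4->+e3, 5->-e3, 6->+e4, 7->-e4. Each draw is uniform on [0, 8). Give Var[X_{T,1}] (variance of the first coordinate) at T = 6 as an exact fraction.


Outcome values over d=0..7: [1, -1, 0, 0, 0, 0, 0, 0]
Σy = 0, Σy² = 2, M = 8
μ = 0/8 = 0,  σ² = 2/8 − (0)² = 1/4
Independent increments: Var[X_6] = 6·σ² = 6·(1/4) = 3/2

3/2


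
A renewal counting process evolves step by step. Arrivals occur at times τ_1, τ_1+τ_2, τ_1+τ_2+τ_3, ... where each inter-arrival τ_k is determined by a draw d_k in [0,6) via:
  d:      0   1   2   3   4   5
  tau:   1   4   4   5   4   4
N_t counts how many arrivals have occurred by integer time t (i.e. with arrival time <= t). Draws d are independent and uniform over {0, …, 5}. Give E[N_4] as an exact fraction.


Inter-arrival values over d=0..5: [1, 4, 4, 5, 4, 4]
Each d has probability 1/6, so the pmf of τ is: f(1) = 1/6, f(4) = 2/3, f(5) = 1/6
Renewal equation for m(n) = E[N_n]: condition on τ_1 = k (if k <= n, one arrival plus a fresh copy on the remaining n−k steps): m(n) = F(n) + Σ_{k<=n} f(k)·m(n−k), where F(n) = P(τ <= n) and m(0) = 0
m(1) = F(1) = 1/6
m(2) = F(2) + f(1)·m(1) = 1/6 + 1/6·1/6 = 7/36
m(3) = F(3) + f(1)·m(2) = 1/6 + 1/6·7/36 = 43/216
m(4) = F(4) + f(1)·m(3) = 5/6 + 1/6·43/216 = 1123/1296
E[N_4] = m(4) = 1123/1296

1123/1296


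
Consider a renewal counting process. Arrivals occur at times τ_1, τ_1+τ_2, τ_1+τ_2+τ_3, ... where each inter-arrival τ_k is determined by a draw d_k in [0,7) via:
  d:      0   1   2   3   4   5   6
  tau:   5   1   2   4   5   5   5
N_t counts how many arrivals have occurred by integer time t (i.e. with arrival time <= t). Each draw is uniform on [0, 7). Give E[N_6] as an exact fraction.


160420/117649

Inter-arrival values over d=0..6: [5, 1, 2, 4, 5, 5, 5]
Each d has probability 1/7, so the pmf of τ is: f(1) = 1/7, f(2) = 1/7, f(4) = 1/7, f(5) = 4/7
Renewal equation for m(n) = E[N_n]: condition on τ_1 = k (if k <= n, one arrival plus a fresh copy on the remaining n−k steps): m(n) = F(n) + Σ_{k<=n} f(k)·m(n−k), where F(n) = P(τ <= n) and m(0) = 0
m(1) = F(1) = 1/7
m(2) = F(2) + f(1)·m(1) = 2/7 + 1/7·1/7 = 15/49
m(3) = F(3) + f(1)·m(2) + f(2)·m(1) = 2/7 + 1/7·15/49 + 1/7·1/7 = 120/343
m(4) = F(4) + f(1)·m(3) + f(2)·m(2) = 3/7 + 1/7·120/343 + 1/7·15/49 = 1254/2401
m(5) = F(5) + f(1)·m(4) + f(2)·m(3) + f(4)·m(1) = 1 + 1/7·1254/2401 + 1/7·120/343 + 1/7·1/7 = 19244/16807
m(6) = F(6) + f(1)·m(5) + f(2)·m(4) + f(4)·m(2) + f(5)·m(1) = 1 + 1/7·19244/16807 + 1/7·1254/2401 + 1/7·15/49 + 4/7·1/7 = 160420/117649
E[N_6] = m(6) = 160420/117649
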